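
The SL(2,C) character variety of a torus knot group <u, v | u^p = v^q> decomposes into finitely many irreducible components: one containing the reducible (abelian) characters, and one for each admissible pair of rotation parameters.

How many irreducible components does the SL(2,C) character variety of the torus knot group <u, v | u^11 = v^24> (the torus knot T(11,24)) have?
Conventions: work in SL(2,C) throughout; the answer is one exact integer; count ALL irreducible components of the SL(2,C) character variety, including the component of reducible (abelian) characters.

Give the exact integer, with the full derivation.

116

For T(11,24): irreducibility forces the central element u^11 = v^24 to one of +I, -I.
On an irreducible component, tr(u) is locked at 2*cos(pi*alpha/11) for some alpha in 1..10, and tr(v) at 2*cos(pi*beta/24) for some beta in 1..23.
The two central values (-1)^alpha I and (-1)^beta I must be the same matrix, so alpha and beta share a parity.
Enumerate parity-matched pairs: 5*12 odd-odd plus 5*11 even-even gives 115.
That is 115 components of irreducible characters, and with the reducible (abelian) component the total is 116.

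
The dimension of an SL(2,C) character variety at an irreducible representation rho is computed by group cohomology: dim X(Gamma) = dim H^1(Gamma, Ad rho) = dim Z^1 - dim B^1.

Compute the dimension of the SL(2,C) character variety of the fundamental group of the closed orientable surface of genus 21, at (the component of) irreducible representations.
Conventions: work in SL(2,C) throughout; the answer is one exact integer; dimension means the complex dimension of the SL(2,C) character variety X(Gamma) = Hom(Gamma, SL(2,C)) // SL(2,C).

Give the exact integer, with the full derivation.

The genus-21 surface group: 2g = 42 generators, one relator prod [a_i, b_i].
Unconstrained cocycle data is one sl_2 vector per generator (126 dimensions), cut by the relator condition d_2(z) = 0.
At an irreducible rho, H^2 = coker(d_2) vanishes (Poincare duality: H^2 is dual to H^0 = invariants = 0), so d_2 is surjective onto sl_2 and dim Z^1 = 126 - 3 = 123.
dim B^1 = 3 (coboundaries, injective at irreducible rho).
dim H^1 = 123 - 3 = 120 = dim X.

120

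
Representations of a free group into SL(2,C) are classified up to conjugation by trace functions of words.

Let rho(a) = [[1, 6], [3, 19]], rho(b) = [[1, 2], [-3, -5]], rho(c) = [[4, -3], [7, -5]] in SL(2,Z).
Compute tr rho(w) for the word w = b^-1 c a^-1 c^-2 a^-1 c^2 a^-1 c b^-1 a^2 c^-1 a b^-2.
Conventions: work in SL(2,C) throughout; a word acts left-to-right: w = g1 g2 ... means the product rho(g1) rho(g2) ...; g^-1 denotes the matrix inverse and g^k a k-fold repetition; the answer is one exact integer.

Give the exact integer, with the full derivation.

rho(b^-1) = [[-5, -2], [3, 1]]
... * rho(c) = [[4, -3], [7, -5]]  ->  [[-34, 25], [19, -14]]
... * rho(a^-1) = [[19, -6], [-3, 1]]  ->  [[-721, 229], [403, -128]]
... * rho(c^-1) = [[-5, 3], [-7, 4]]  ->  [[2002, -1247], [-1119, 697]]
... * rho(c^-1) = [[-5, 3], [-7, 4]]  ->  [[-1281, 1018], [716, -569]]
... * rho(a^-1) = [[19, -6], [-3, 1]]  ->  [[-27393, 8704], [15311, -4865]]
... * rho(c) = [[4, -3], [7, -5]]  ->  [[-48644, 38659], [27189, -21608]]
... * rho(c) = [[4, -3], [7, -5]]  ->  [[76037, -47363], [-42500, 26473]]
... * rho(a^-1) = [[19, -6], [-3, 1]]  ->  [[1586792, -503585], [-886919, 281473]]
... * rho(c) = [[4, -3], [7, -5]]  ->  [[2822073, -2242451], [-1577365, 1253392]]
... * rho(b^-1) = [[-5, -2], [3, 1]]  ->  [[-20837718, -7886597], [11647001, 4408122]]
... * rho(a) = [[1, 6], [3, 19]]  ->  [[-44497509, -274871651], [24871367, 153636324]]
... * rho(a) = [[1, 6], [3, 19]]  ->  [[-869112462, -5489546423], [485780339, 3068318358]]
... * rho(c^-1) = [[-5, 3], [-7, 4]]  ->  [[42772387271, -24565523078], [-23907130201, 13730614449]]
... * rho(a) = [[1, 6], [3, 19]]  ->  [[-30924181963, -210110614856], [17284713146, 117438893325]]
... * rho(b^-1) = [[-5, -2], [3, 1]]  ->  [[-475710934753, -148262250930], [265893114245, 82869467033]]
... * rho(b^-1) = [[-5, -2], [3, 1]]  ->  [[1933767920975, 803159618576], [-1080857170126, -448916761457]]
tr = 1933767920975 + -448916761457 = 1484851159518

1484851159518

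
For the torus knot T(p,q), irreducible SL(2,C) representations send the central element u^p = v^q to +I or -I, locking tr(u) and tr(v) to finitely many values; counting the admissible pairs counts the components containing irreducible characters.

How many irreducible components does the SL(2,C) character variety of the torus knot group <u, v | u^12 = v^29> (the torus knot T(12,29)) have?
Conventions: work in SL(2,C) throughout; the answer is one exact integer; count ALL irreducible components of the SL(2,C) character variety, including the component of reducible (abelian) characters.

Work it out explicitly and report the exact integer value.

155

In the torus knot group T(12,29), u^12 = v^29 is central, so an irreducible representation sends it to +I or -I (Schur).
This locks tr(u) to 2*cos(pi*alpha/12), alpha in 1..11, and tr(v) to 2*cos(pi*beta/29), beta in 1..28, on each component of irreducible characters.
Consistency of u^12 = (-1)^alpha I with v^29 = (-1)^beta I forces alpha = beta (mod 2).
Enumerate parity-matched pairs: 6*14 odd-odd plus 5*14 even-even gives 154.
components with irreducible characters: 154; plus the single component of reducible (abelian) characters: total 155.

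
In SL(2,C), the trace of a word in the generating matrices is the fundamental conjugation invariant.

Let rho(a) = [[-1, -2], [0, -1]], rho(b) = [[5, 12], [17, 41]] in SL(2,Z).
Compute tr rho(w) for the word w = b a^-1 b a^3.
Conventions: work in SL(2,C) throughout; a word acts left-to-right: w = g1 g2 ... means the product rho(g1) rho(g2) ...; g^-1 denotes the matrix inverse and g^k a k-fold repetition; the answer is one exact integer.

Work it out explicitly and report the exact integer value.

1774

rho(b) = [[5, 12], [17, 41]]
... * rho(a^-1) = [[-1, 2], [0, -1]]  ->  [[-5, -2], [-17, -7]]
... * rho(b) = [[5, 12], [17, 41]]  ->  [[-59, -142], [-204, -491]]
... * rho(a) = [[-1, -2], [0, -1]]  ->  [[59, 260], [204, 899]]
... * rho(a) = [[-1, -2], [0, -1]]  ->  [[-59, -378], [-204, -1307]]
... * rho(a) = [[-1, -2], [0, -1]]  ->  [[59, 496], [204, 1715]]
tr = 59 + 1715 = 1774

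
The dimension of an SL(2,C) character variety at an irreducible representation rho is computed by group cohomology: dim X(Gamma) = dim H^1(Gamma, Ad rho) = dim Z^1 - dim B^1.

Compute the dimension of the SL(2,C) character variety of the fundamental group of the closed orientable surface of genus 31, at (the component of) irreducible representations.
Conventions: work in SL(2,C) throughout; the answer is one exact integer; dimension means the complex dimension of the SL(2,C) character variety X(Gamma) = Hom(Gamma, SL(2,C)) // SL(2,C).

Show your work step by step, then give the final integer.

180

The genus-31 surface group: 2g = 62 generators, one relator prod [a_i, b_i].
Before the relator condition, cocycle space has dim 3*62 = 186.
H^2 = coker(d_2) is dual to H^0 = 0 at irreducible rho (Poincare duality), so d_2 is onto: dim Z^1 = 183.
dim B^1 = 3 (coboundaries, injective at irreducible rho).
dim H^1 = 183 - 3 = 180 = dim X.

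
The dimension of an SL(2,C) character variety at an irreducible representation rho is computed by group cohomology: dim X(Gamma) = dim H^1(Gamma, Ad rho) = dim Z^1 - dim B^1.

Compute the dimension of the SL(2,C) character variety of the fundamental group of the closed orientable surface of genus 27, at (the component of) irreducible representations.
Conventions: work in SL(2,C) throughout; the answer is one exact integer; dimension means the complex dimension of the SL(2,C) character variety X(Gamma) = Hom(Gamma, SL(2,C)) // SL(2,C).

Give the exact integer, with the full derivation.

156

Gamma = pi_1(Sigma_27) = < a_1, b_1, ..., a_27, b_27 | prod [a_i, b_i] > has 2g = 54 generators and 1 relator.
A cocycle assigns one sl_2 vector per generator subject to the relator condition d_2(z) = 0: dim of the unconstrained space is 3*2g = 162.
At an irreducible rho, H^2 = coker(d_2) vanishes (Poincare duality: H^2 is dual to H^0 = invariants = 0), so d_2 is surjective onto sl_2 and dim Z^1 = 162 - 3 = 159.
As always at irreducible rho, dim B^1 = 3.
dim X = dim H^1 = 159 - 3 = 156.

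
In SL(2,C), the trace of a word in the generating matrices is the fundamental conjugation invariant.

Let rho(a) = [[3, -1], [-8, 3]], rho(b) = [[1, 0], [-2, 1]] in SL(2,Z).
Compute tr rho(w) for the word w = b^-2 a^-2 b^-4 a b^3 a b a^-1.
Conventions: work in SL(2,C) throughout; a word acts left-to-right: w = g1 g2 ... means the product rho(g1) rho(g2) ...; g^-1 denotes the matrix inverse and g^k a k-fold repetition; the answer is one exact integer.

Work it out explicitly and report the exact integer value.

rho(b^-1) = [[1, 0], [2, 1]]
... * rho(b^-1) = [[1, 0], [2, 1]]  ->  [[1, 0], [4, 1]]
... * rho(a^-1) = [[3, 1], [8, 3]]  ->  [[3, 1], [20, 7]]
... * rho(a^-1) = [[3, 1], [8, 3]]  ->  [[17, 6], [116, 41]]
... * rho(b^-1) = [[1, 0], [2, 1]]  ->  [[29, 6], [198, 41]]
... * rho(b^-1) = [[1, 0], [2, 1]]  ->  [[41, 6], [280, 41]]
... * rho(b^-1) = [[1, 0], [2, 1]]  ->  [[53, 6], [362, 41]]
... * rho(b^-1) = [[1, 0], [2, 1]]  ->  [[65, 6], [444, 41]]
... * rho(a) = [[3, -1], [-8, 3]]  ->  [[147, -47], [1004, -321]]
... * rho(b) = [[1, 0], [-2, 1]]  ->  [[241, -47], [1646, -321]]
... * rho(b) = [[1, 0], [-2, 1]]  ->  [[335, -47], [2288, -321]]
... * rho(b) = [[1, 0], [-2, 1]]  ->  [[429, -47], [2930, -321]]
... * rho(a) = [[3, -1], [-8, 3]]  ->  [[1663, -570], [11358, -3893]]
... * rho(b) = [[1, 0], [-2, 1]]  ->  [[2803, -570], [19144, -3893]]
... * rho(a^-1) = [[3, 1], [8, 3]]  ->  [[3849, 1093], [26288, 7465]]
tr = 3849 + 7465 = 11314

11314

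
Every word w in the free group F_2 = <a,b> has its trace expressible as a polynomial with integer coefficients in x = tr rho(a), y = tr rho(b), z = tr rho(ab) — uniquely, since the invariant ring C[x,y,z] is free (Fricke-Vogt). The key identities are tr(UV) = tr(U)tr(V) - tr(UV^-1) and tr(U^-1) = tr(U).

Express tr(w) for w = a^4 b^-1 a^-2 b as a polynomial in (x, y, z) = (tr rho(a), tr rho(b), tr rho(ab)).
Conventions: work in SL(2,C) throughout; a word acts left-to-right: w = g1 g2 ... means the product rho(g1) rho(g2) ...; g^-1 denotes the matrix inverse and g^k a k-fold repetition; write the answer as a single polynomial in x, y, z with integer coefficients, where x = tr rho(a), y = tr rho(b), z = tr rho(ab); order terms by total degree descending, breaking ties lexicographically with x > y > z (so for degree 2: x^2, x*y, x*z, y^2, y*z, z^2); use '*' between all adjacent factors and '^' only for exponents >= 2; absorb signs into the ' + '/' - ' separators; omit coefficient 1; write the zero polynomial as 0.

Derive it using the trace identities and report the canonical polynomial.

-x^5*y*z + x^6 + x^4*y^2 + x^4*z^2 + 2*x^3*y*z - 6*x^4 - 2*x^2*y^2 - 2*x^2*z^2 + 9*x^2 - 2

next, trace(a b a) = trace(a) trace(b a) - trace(b) = x*z - y
trace(b a^3) = trace(a) trace(a b a) - trace(a b) = x^2*z - x*y - z
trace(a^2) = trace(a) trace(a) - trace(1) = x^2 - 2
and trace(a^3) = trace(a) trace(a^2) - trace(a) = x^3 - 3*x
next, trace(b^2 a^3) = trace(b) trace(a^3 b) - trace(a^3) = x^2*y*z - x^3 - x*y^2 - y*z + 3*x
next, trace(b^2 a) = trace(b) trace(a b) - trace(a) = y*z - x
trace(b^2) = trace(b) trace(b) - trace(1) = y^2 - 2
trace(b^2 a^2) = trace(a) trace(b^2 a) - trace(b^2) = x*y*z - x^2 - y^2 + 2
trace(b a^4 b) = trace(a) trace(b^2 a^3) - trace(b^2 a^2) = x^3*y*z - x^4 - x^2*y^2 - 2*x*y*z + 4*x^2 + y^2 - 2
trace(b a b a) = trace(a b) trace(a b) - trace(1) = z^2 - 2
trace(a b a b a) = trace(a) trace(b a b a) - trace(b a b) = x*z^2 - y*z - x
and trace(a b a b a^2) = trace(a) trace(a b a b a) - trace(a b a b) = x^2*z^2 - x*y*z - x^2 - z^2 + 2
and trace(b a^4 b a) = trace(a) trace(a b a b a^2) - trace(a b a b a) = x^3*z^2 - x^2*y*z - x^3 - 2*x*z^2 + y*z + 3*x
and trace(a^-1 b a^4 b) = trace(b a^4 b) trace(a) - trace(b a^4 b a) = x^4*y*z - x^5 - x^3*y^2 - x^3*z^2 - x^2*y*z + 5*x^3 + x*y^2 + 2*x*z^2 - y*z - 5*x
next, trace(b a^4 b^-1 a^-1) = trace(a^-1 b a^4) trace(b) - trace(a^-1 b a^4 b) = -x^4*y*z + x^5 + x^3*y^2 + x^3*z^2 + 2*x^2*y*z - 5*x^3 - 2*x*y^2 - 2*x*z^2 + 5*x
trace(a^4) = trace(a) trace(a^3) - trace(a^2) = x^4 - 4*x^2 + 2
and trace(a^4 b^-1 a^-2 b) = trace(b a^4 b^-1 a^-1) trace(a) - trace(b a^4 b^-1) = -x^5*y*z + x^6 + x^4*y^2 + x^4*z^2 + 2*x^3*y*z - 6*x^4 - 2*x^2*y^2 - 2*x^2*z^2 + 9*x^2 - 2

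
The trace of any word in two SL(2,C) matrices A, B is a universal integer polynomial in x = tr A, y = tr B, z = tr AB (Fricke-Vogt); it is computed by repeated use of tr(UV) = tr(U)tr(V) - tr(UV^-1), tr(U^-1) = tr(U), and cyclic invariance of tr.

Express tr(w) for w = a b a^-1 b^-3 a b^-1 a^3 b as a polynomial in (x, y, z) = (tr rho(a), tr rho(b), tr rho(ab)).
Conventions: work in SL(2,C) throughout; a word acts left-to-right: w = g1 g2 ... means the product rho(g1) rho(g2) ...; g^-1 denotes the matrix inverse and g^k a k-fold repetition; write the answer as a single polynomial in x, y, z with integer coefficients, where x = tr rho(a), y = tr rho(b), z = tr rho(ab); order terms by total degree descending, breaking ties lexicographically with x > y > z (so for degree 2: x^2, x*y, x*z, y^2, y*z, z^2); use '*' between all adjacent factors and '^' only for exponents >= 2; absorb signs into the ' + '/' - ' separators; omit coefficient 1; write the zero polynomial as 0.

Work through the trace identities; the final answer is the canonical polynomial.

-x^4*y^4*z^2 + x^5*y^3*z + x^3*y^5*z + 2*x^3*y^3*z^3 - x^2*y^2*z^4 - x^5*y*z - 5*x^3*y^3*z - 2*x^3*y*z^3 - x*y^5*z - 2*x*y^3*z^3 + x^4*z^2 - x^2*y^4 + 4*x^2*y^2*z^2 + x^2*z^4 + y^4*z^2 + y^2*z^4 + 3*x^3*y*z + 5*x*y^3*z + 2*x*y*z^3 + 2*x^2*y^2 - 4*x^2*z^2 - 5*y^2*z^2 - z^4 - 2*x*y*z + y^2 + 4*z^2 - 2

trace(a b a) = trace(a)*trace(b a) - trace(b)   [square of a] = x*z - y
reduce: trace(a b a^2) = trace(a)*trace(a b a) - trace(a b)   [square of a] = x^2*z - x*y - z
trace(b a^4) = trace(a)*trace(a b a^2) - trace(a b a)   [square of a] = x^3*z - x^2*y - 2*x*z + y
trace(a^4 b a) = trace(a)*trace(b a^4) - trace(b a^3)   [square of a] = x^4*z - x^3*y - 3*x^2*z + 2*x*y + z
trace(b a b a) = trace(a b)*trace(a b) - trace(1)   [split at a repeated a] = z^2 - 2
trace(b a b) = trace(b)*trace(a b) - trace(a)   [square of b] = y*z - x
trace(a b a b a) = trace(a)*trace(b a b a) - trace(b a b)   [square of a] = x*z^2 - y*z - x
so trace(b a b a^3) = trace(a)*trace(a b a b a) - trace(a b a b)   [square of a] = x^2*z^2 - x*y*z - x^2 - z^2 + 2
reduce: trace(a^3 b a b a) = trace(a)*trace(b a b a^3) - trace(b a b a^2)   [square of a] = x^3*z^2 - x^2*y*z - x^3 - 2*x*z^2 + y*z + 3*x
so trace(a^4 b a b a) = trace(a)*trace(a^3 b a b a) - trace(a^3 b a b)   [square of a] = x^4*z^2 - x^3*y*z - x^4 - 3*x^2*z^2 + 2*x*y*z + 4*x^2 + z^2 - 2
trace(b a b a b a) = trace(a b)*trace(a b a b) - trace(a^-1 b^-1)   [split at a repeated a] = z^3 - 3*z
so trace(b a b a b) = trace(b)*trace(a b a b) - trace(a b a)   [square of b] = y*z^2 - x*z - y
trace(b a b a b a^2) = trace(a)*trace(b a b a b a) - trace(b a b a b)   [square of a] = x*z^3 - y*z^2 - 2*x*z + y
so trace(a^2 b a b a b a) = trace(a)*trace(b a b a b a^2) - trace(b a b a b a)   [square of a] = x^2*z^3 - x*y*z^2 - 2*x^2*z - z^3 + x*y + 3*z
reduce: trace(a^4 b a b a b) = trace(a)*trace(a^2 b a b a b a) - trace(a^2 b a b a b)   [square of a] = x^3*z^3 - x^2*y*z^2 - 2*x^3*z - 2*x*z^3 + x^2*y + y*z^2 + 5*x*z - y
trace(b^-1 a^4 b a b a) = trace(a^4 b a b a)*trace(b) - trace(a^4 b a b a b)   [inverse elimination on b] = x^4*y*z^2 - x^3*y^2*z - x^3*z^3 - x^4*y - 2*x^2*y*z^2 + 2*x^3*z + 2*x*y^2*z + 2*x*z^3 + 3*x^2*y - 5*x*z - y
reduce: trace(a^4 b a b a^-1 b^-1) = trace(b^-1 a^4 b a b)*trace(a) - trace(b^-1 a^4 b a b a)   [inverse elimination on a] = -x^4*y*z^2 + x^5*z + x^3*y^2*z + x^3*z^3 + 2*x^2*y*z^2 - 5*x^3*z - 2*x*y^2*z - 2*x*z^3 - x^2*y + 6*x*z + y
trace(b^-2 a^4 b a b a^-1) = trace(a^4 b a b a^-1 b^-1)*trace(b) - trace(a^4 b a b a^-1)   [inverse elimination on b] = -x^4*y^2*z^2 + x^5*y*z + x^3*y^3*z + x^3*y*z^3 + 2*x^2*y^2*z^2 - 5*x^3*y*z - 2*x*y^3*z - 2*x*y*z^3 - x^2*y^2 - x^2*z^2 + 7*x*y*z + x^2 + y^2 + z^2 - 2
reduce: trace(a^3 b a b a^-1 b^-3 a) = trace(b^-2 a^4 b a b a^-1)*trace(b) - trace(b^-2 a^4 b a b a^-1 b)   [inverse elimination on b] = -x^4*y^3*z^2 + x^5*y^2*z + x^3*y^4*z + x^3*y^2*z^3 + x^4*y*z^2 + 2*x^2*y^3*z^2 - x^5*z - 6*x^3*y^2*z - x^3*z^3 - 2*x*y^4*z - 2*x*y^2*z^3 - x^2*y^3 - 3*x^2*y*z^2 + 5*x^3*z + 9*x*y^2*z + 2*x*z^3 + 2*x^2*y + y^3 + y*z^2 - 6*x*z - 3*y
so trace(a^2) = trace(a)*trace(a) - trace(1)   [square of a] = x^2 - 2
trace(a^3) = trace(a)*trace(a^2) - trace(a)   [square of a] = x^3 - 3*x
reduce: trace(b a^3 b) = trace(b)*trace(a^3 b) - trace(a^3)   [square of b] = x^2*y*z - x^3 - x*y^2 - y*z + 3*x
trace(a b a^3 b a) = trace(a)*trace(b a^3 b a) - trace(b a^3 b)   [square of a] = x^3*z^2 - 2*x^2*y*z + x*y^2 - x*z^2 + y*z - x
trace(b^-1 a b a^3 b a) = trace(a b a^3 b a)*trace(b) - trace(a b a^3 b a b)   [inverse elimination on b] = x^3*y*z^2 - 2*x^2*y^2*z - x^2*z^3 + x*y^3 + 2*x^2*z + y^2*z + z^3 - 2*x*y - 3*z
trace(b^2 a b) = trace(b)*trace(b a b) - trace(b a)   [square of b] = y^2*z - x*y - z
trace(b a b a^2 b) = trace(a)*trace(b^2 a b a) - trace(b^2 a b)   [square of a] = x*y*z^2 - x^2*z - y^2*z + z
so trace(a b a b a^2 b a) = trace(a)*trace(b a b a^2 b a) - trace(b a b a^2 b)   [square of a] = x^2*z^3 - 2*x*y*z^2 - x^2*z + y^2*z + x*y - z
trace(a b a^3 b a b a) = trace(a)*trace(a b a b a^2 b a) - trace(a b a b a^2 b)   [square of a] = x^3*z^3 - 2*x^2*y*z^2 - x^3*z + x*y^2*z - x*z^3 + x^2*y + y*z^2 + x*z - y
so trace(b a b a b a b a) = trace(a b a b)*trace(a b a b) - trace(1)   [split at a repeated a] = z^4 - 4*z^2 + 2
so trace(b a b a b a b) = trace(b)*trace(a b a b a b) - trace(a b a b a)   [square of b] = y*z^3 - x*z^2 - 2*y*z + x
trace(b a b a b a b a^2) = trace(a)*trace(b a b a b a b a) - trace(b a b a b a b)   [square of a] = x*z^4 - y*z^3 - 3*x*z^2 + 2*y*z + x
trace(a b a^3 b a b a b) = trace(a)*trace(b a b a b a b a^2) - trace(b a b a b a b a)   [square of a] = x^2*z^4 - x*y*z^3 - 3*x^2*z^2 - z^4 + 2*x*y*z + x^2 + 4*z^2 - 2
trace(b^-1 a b a^3 b a b a) = trace(a b a^3 b a b a)*trace(b) - trace(a b a^3 b a b a b)   [inverse elimination on b] = x^3*y*z^3 - 2*x^2*y^2*z^2 - x^2*z^4 - x^3*y*z + x*y^3*z + x^2*y^2 + 3*x^2*z^2 + y^2*z^2 + z^4 - x*y*z - x^2 - y^2 - 4*z^2 + 2
trace(b^-2 a b a^3 b a b a) = trace(b^-1 a b a^3 b a b a)*trace(b) - trace(b^-1 a b a^3 b a b a b)   [inverse elimination on b] = x^3*y^2*z^3 - 2*x^2*y^3*z^2 - x^2*y*z^4 - x^3*y^2*z - x^3*z^3 + x*y^4*z + x^2*y^3 + 5*x^2*y*z^2 + y^3*z^2 + y*z^4 + x^3*z - 2*x*y^2*z + x*z^3 - 2*x^2*y - y^3 - 5*y*z^2 - x*z + 3*y
so trace(b^-1 a b a^3 b a b a^-1 b^-1) = trace(b^-2 a b a^3 b a b)*trace(a) - trace(b^-2 a b a^3 b a b a)   [inverse elimination on a] = -x^3*y^2*z^3 + x^4*y*z^2 + 2*x^2*y^3*z^2 + x^2*y*z^4 - x^3*y^2*z - x*y^4*z - 5*x^2*y*z^2 - y^3*z^2 - y*z^4 + x^3*z + 3*x*y^2*z + y^3 + 5*y*z^2 - 2*x*z - 3*y
trace(b^-1 a b a^3 b a b a^-1) = trace(b^-1 a b a^3 b a b)*trace(a) - trace(b^-1 a b a^3 b a b a)   [inverse elimination on a] = -x^3*y*z^3 + x^4*z^2 + 2*x^2*y^2*z^2 + x^2*z^4 - x^3*y*z - x*y^3*z - 4*x^2*z^2 - y^2*z^2 - z^4 + 2*x*y*z + y^2 + 4*z^2 - 2
so trace(a^3 b a b a^-1 b^-3 a b) = trace(b^-1 a b a^3 b a b a^-1 b^-1)*trace(b) - trace(b^-1 a b a^3 b a b a^-1)   [inverse elimination on b] = -x^3*y^3*z^3 + x^4*y^2*z^2 + 2*x^2*y^4*z^2 + x^2*y^2*z^4 - x^3*y^3*z + x^3*y*z^3 - x*y^5*z - x^4*z^2 - 7*x^2*y^2*z^2 - x^2*z^4 - y^4*z^2 - y^2*z^4 + 2*x^3*y*z + 4*x*y^3*z + 4*x^2*z^2 + y^4 + 6*y^2*z^2 + z^4 - 4*x*y*z - 4*y^2 - 4*z^2 + 2
reduce: trace(a b a^-1 b^-3 a b^-1 a^3 b) = trace(a^3 b a b a^-1 b^-3 a)*trace(b) - trace(a^3 b a b a^-1 b^-3 a b)   [inverse elimination on b] = -x^4*y^4*z^2 + x^5*y^3*z + x^3*y^5*z + 2*x^3*y^3*z^3 - x^2*y^2*z^4 - x^5*y*z - 5*x^3*y^3*z - 2*x^3*y*z^3 - x*y^5*z - 2*x*y^3*z^3 + x^4*z^2 - x^2*y^4 + 4*x^2*y^2*z^2 + x^2*z^4 + y^4*z^2 + y^2*z^4 + 3*x^3*y*z + 5*x*y^3*z + 2*x*y*z^3 + 2*x^2*y^2 - 4*x^2*z^2 - 5*y^2*z^2 - z^4 - 2*x*y*z + y^2 + 4*z^2 - 2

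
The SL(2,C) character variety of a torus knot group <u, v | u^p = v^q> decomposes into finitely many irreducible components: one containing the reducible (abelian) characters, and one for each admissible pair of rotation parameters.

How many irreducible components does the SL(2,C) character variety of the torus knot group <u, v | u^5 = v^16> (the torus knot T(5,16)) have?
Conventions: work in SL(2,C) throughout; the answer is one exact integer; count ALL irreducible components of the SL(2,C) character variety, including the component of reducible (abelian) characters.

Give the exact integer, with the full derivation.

In the torus knot group T(5,16), u^5 = v^16 is central, so an irreducible representation sends it to +I or -I (Schur).
So on each irreducible component the traces are pinned: tr(u) = 2*cos(pi*alpha/5) with 1 <= alpha <= 4, tr(v) = 2*cos(pi*beta/16) with 1 <= beta <= 15.
The two central values (-1)^alpha I and (-1)^beta I must be the same matrix, so alpha and beta share a parity.
Enumerate parity-matched pairs: 2*8 odd-odd plus 2*7 even-even gives 30.
Total: 30 irreducible-character components + 1 reducible (abelian) component = 31.

31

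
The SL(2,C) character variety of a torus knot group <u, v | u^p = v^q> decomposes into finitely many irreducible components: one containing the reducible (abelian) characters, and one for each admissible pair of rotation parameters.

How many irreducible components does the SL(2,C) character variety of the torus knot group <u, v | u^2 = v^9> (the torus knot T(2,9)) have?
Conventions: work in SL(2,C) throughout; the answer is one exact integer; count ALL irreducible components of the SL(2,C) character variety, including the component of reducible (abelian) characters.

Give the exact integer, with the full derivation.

For T(2,9): irreducibility forces the central element u^2 = v^9 to one of +I, -I.
This locks tr(u) to 2*cos(pi*alpha/2), alpha in 1..1, and tr(v) to 2*cos(pi*beta/9), beta in 1..8, on each component of irreducible characters.
The two central values (-1)^alpha I and (-1)^beta I must be the same matrix, so alpha and beta share a parity.
count pairs: odd alpha (1 choices) x odd beta (4), plus even alpha (0) x even beta (4): 1*4 + 0*4 = 4.
components with irreducible characters: 4; plus the single component of reducible (abelian) characters: total 5.

5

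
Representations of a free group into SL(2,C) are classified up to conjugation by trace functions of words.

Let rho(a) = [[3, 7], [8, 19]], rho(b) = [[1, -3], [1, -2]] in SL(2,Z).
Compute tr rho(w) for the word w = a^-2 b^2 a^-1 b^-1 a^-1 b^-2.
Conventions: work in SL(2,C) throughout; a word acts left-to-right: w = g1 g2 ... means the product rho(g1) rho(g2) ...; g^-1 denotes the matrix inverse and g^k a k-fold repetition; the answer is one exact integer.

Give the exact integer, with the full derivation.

rho(a^-1) = [[19, -7], [-8, 3]]
... * rho(a^-1) = [[19, -7], [-8, 3]]  ->  [[417, -154], [-176, 65]]
... * rho(b) = [[1, -3], [1, -2]]  ->  [[263, -943], [-111, 398]]
... * rho(b) = [[1, -3], [1, -2]]  ->  [[-680, 1097], [287, -463]]
... * rho(a^-1) = [[19, -7], [-8, 3]]  ->  [[-21696, 8051], [9157, -3398]]
... * rho(b^-1) = [[-2, 3], [-1, 1]]  ->  [[35341, -57037], [-14916, 24073]]
... * rho(a^-1) = [[19, -7], [-8, 3]]  ->  [[1127775, -418498], [-475988, 176631]]
... * rho(b^-1) = [[-2, 3], [-1, 1]]  ->  [[-1837052, 2964827], [775345, -1251333]]
... * rho(b^-1) = [[-2, 3], [-1, 1]]  ->  [[709277, -2546329], [-299357, 1074702]]
tr = 709277 + 1074702 = 1783979

1783979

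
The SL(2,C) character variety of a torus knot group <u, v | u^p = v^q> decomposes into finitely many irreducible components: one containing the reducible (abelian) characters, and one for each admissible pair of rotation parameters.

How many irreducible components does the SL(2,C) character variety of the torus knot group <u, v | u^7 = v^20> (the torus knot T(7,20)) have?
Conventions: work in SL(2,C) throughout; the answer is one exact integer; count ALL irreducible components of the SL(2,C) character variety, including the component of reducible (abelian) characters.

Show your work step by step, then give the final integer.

58

Gamma = < u, v | u^7 = v^20 > (torus knot T(7,20)); the central element u^7 = v^20 acts as +I or -I in any irreducible SL(2,C) representation.
So on each irreducible component the traces are pinned: tr(u) = 2*cos(pi*alpha/7) with 1 <= alpha <= 6, tr(v) = 2*cos(pi*beta/20) with 1 <= beta <= 19.
u^7 = (-1)^alpha I and v^20 = (-1)^beta I must agree, so alpha and beta have equal parity.
count pairs: odd alpha (3 choices) x odd beta (10), plus even alpha (3) x even beta (9): 3*10 + 3*9 = 57.
That is 57 components of irreducible characters, and with the reducible (abelian) component the total is 58.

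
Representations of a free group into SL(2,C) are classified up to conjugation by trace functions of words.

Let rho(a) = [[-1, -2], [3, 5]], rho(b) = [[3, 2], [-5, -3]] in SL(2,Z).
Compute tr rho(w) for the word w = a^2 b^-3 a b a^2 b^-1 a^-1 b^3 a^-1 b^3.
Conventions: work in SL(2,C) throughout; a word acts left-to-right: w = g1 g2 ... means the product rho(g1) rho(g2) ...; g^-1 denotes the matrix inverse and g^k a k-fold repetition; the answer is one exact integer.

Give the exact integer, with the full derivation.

1566

rho(a) = [[-1, -2], [3, 5]]
... * rho(a) = [[-1, -2], [3, 5]]  ->  [[-5, -8], [12, 19]]
... * rho(b^-1) = [[-3, -2], [5, 3]]  ->  [[-25, -14], [59, 33]]
... * rho(b^-1) = [[-3, -2], [5, 3]]  ->  [[5, 8], [-12, -19]]
... * rho(b^-1) = [[-3, -2], [5, 3]]  ->  [[25, 14], [-59, -33]]
... * rho(a) = [[-1, -2], [3, 5]]  ->  [[17, 20], [-40, -47]]
... * rho(b) = [[3, 2], [-5, -3]]  ->  [[-49, -26], [115, 61]]
... * rho(a) = [[-1, -2], [3, 5]]  ->  [[-29, -32], [68, 75]]
... * rho(a) = [[-1, -2], [3, 5]]  ->  [[-67, -102], [157, 239]]
... * rho(b^-1) = [[-3, -2], [5, 3]]  ->  [[-309, -172], [724, 403]]
... * rho(a^-1) = [[5, 2], [-3, -1]]  ->  [[-1029, -446], [2411, 1045]]
... * rho(b) = [[3, 2], [-5, -3]]  ->  [[-857, -720], [2008, 1687]]
... * rho(b) = [[3, 2], [-5, -3]]  ->  [[1029, 446], [-2411, -1045]]
... * rho(b) = [[3, 2], [-5, -3]]  ->  [[857, 720], [-2008, -1687]]
... * rho(a^-1) = [[5, 2], [-3, -1]]  ->  [[2125, 994], [-4979, -2329]]
... * rho(b) = [[3, 2], [-5, -3]]  ->  [[1405, 1268], [-3292, -2971]]
... * rho(b) = [[3, 2], [-5, -3]]  ->  [[-2125, -994], [4979, 2329]]
... * rho(b) = [[3, 2], [-5, -3]]  ->  [[-1405, -1268], [3292, 2971]]
tr = -1405 + 2971 = 1566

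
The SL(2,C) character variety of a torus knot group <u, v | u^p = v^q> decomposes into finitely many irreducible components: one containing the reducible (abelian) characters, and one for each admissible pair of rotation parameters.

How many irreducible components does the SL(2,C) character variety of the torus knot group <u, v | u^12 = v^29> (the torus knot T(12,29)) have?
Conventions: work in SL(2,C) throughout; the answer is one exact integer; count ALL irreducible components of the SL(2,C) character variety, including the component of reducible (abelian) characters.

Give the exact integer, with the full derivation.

155

In the torus knot group T(12,29), u^12 = v^29 is central, so an irreducible representation sends it to +I or -I (Schur).
On an irreducible component, tr(u) is locked at 2*cos(pi*alpha/12) for some alpha in 1..11, and tr(v) at 2*cos(pi*beta/29) for some beta in 1..28.
Consistency of u^12 = (-1)^alpha I with v^29 = (-1)^beta I forces alpha = beta (mod 2).
count pairs: odd alpha (6 choices) x odd beta (14), plus even alpha (5) x even beta (14): 6*14 + 5*14 = 154.
That is 154 components of irreducible characters, and with the reducible (abelian) component the total is 155.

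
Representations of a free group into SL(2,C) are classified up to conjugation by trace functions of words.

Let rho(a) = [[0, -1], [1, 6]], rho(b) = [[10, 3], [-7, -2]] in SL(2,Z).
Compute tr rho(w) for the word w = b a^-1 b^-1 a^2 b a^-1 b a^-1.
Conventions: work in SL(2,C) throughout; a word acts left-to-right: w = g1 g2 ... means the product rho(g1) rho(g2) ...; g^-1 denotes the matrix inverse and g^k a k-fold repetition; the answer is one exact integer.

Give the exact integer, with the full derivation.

2939218

rho(b) = [[10, 3], [-7, -2]]
... * rho(a^-1) = [[6, 1], [-1, 0]]  ->  [[57, 10], [-40, -7]]
... * rho(b^-1) = [[-2, -3], [7, 10]]  ->  [[-44, -71], [31, 50]]
... * rho(a) = [[0, -1], [1, 6]]  ->  [[-71, -382], [50, 269]]
... * rho(a) = [[0, -1], [1, 6]]  ->  [[-382, -2221], [269, 1564]]
... * rho(b) = [[10, 3], [-7, -2]]  ->  [[11727, 3296], [-8258, -2321]]
... * rho(a^-1) = [[6, 1], [-1, 0]]  ->  [[67066, 11727], [-47227, -8258]]
... * rho(b) = [[10, 3], [-7, -2]]  ->  [[588571, 177744], [-414464, -125165]]
... * rho(a^-1) = [[6, 1], [-1, 0]]  ->  [[3353682, 588571], [-2361619, -414464]]
tr = 3353682 + -414464 = 2939218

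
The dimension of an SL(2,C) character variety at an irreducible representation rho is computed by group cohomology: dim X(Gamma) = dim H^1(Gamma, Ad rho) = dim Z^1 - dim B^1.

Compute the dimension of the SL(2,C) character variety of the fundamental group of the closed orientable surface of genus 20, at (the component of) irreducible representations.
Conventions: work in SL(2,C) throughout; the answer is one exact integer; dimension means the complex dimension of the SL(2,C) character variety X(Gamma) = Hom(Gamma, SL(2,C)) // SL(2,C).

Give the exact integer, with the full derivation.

pi_1 of the closed genus-20 surface has 40 generators bound by the single product-of-commutators relator.
Unconstrained cocycle data is one sl_2 vector per generator (120 dimensions), cut by the relator condition d_2(z) = 0.
d_2 is surjective at irreducible rho (its cokernel H^2 is dual to H^0 = 0), so dim Z^1 = 120 - 3 = 117.
As always at irreducible rho, dim B^1 = 3.
dim H^1 = 117 - 3 = 114 = dim X.

114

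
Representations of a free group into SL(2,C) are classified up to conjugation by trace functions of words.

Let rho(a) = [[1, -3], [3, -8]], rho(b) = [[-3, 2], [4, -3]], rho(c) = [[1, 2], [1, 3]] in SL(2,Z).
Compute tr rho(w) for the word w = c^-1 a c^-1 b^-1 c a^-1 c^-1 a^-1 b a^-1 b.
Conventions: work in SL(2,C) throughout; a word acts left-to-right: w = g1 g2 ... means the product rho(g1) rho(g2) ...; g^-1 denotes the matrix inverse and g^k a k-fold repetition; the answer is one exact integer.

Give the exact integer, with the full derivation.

639959

rho(c^-1) = [[3, -2], [-1, 1]]
... * rho(a) = [[1, -3], [3, -8]]  ->  [[-3, 7], [2, -5]]
... * rho(c^-1) = [[3, -2], [-1, 1]]  ->  [[-16, 13], [11, -9]]
... * rho(b^-1) = [[-3, -2], [-4, -3]]  ->  [[-4, -7], [3, 5]]
... * rho(c) = [[1, 2], [1, 3]]  ->  [[-11, -29], [8, 21]]
... * rho(a^-1) = [[-8, 3], [-3, 1]]  ->  [[175, -62], [-127, 45]]
... * rho(c^-1) = [[3, -2], [-1, 1]]  ->  [[587, -412], [-426, 299]]
... * rho(a^-1) = [[-8, 3], [-3, 1]]  ->  [[-3460, 1349], [2511, -979]]
... * rho(b) = [[-3, 2], [4, -3]]  ->  [[15776, -10967], [-11449, 7959]]
... * rho(a^-1) = [[-8, 3], [-3, 1]]  ->  [[-93307, 36361], [67715, -26388]]
... * rho(b) = [[-3, 2], [4, -3]]  ->  [[425365, -295697], [-308697, 214594]]
tr = 425365 + 214594 = 639959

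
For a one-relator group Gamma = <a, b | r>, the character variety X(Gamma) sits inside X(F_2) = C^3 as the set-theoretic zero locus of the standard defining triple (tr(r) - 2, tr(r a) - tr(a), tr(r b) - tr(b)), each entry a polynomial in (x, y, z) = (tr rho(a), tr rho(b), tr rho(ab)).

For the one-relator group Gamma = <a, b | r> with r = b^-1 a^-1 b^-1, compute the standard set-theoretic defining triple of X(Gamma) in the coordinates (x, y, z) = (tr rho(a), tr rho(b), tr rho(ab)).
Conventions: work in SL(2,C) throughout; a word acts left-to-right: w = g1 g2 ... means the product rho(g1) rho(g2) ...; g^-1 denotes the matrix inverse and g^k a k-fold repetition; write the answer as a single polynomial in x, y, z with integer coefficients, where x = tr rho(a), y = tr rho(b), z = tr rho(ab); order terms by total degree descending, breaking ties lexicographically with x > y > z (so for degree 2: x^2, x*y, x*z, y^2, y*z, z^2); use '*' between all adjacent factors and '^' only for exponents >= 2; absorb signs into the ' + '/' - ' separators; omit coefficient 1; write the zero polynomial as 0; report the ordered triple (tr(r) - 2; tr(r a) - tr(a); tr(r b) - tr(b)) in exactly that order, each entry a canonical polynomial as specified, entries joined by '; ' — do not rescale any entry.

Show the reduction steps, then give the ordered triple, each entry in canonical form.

tr(a^-1) = tr(a) = x
tr(a^-1 b) = tr(b) tr(a) - tr(b a) = x*y - z
reduce: tr(b^-1 a^-1) = tr(a^-1) tr(b) - tr(a^-1 b) = z
tr(b^-1 a^-1 b^-1) = tr(b^-1 a^-1) tr(b) - tr(b^-1 a^-1 b) = y*z - x
reduce: tr(b^-1 a b^-1) = tr(b^-1 a) tr(b) - tr(b^-1 a b)   [inverse elimination on b] = x*y^2 - y*z - x
so tr(a^2) = tr(a) tr(a) - tr(1)   [square of a] = x^2 - 2
tr(a^2 b) = tr(a) tr(b a) - tr(b)   [square of a] = x*z - y
tr(a b^-1 a) = tr(a^2) tr(b) - tr(a^2 b)   [inverse elimination on b] = x^2*y - x*z - y
tr(a b a b) = tr(a b) tr(a b) - tr(1)   [split at a repeated a] = z^2 - 2
tr(a b^-1 a b) = tr(a b a) tr(b) - tr(a b a b)   [inverse elimination on b] = x*y*z - y^2 - z^2 + 2
reduce: tr(b^-1 a b^-1 a) = tr(a b^-1 a) tr(b) - tr(a b^-1 a b)   [inverse elimination on b] = x^2*y^2 - 2*x*y*z + z^2 - 2
so tr(b^-1 a^-1 b^-1 a) = tr(b^-1 a b^-1) tr(a) - tr(b^-1 a b^-1 a)   [inverse elimination on a] = x*y*z - x^2 - z^2 + 2
assemble the triple (tr(r) - 2; tr(r a) - x; tr(r b) - y)

y*z - x - 2; x*y*z - x^2 - z^2 - x + 2; -y + z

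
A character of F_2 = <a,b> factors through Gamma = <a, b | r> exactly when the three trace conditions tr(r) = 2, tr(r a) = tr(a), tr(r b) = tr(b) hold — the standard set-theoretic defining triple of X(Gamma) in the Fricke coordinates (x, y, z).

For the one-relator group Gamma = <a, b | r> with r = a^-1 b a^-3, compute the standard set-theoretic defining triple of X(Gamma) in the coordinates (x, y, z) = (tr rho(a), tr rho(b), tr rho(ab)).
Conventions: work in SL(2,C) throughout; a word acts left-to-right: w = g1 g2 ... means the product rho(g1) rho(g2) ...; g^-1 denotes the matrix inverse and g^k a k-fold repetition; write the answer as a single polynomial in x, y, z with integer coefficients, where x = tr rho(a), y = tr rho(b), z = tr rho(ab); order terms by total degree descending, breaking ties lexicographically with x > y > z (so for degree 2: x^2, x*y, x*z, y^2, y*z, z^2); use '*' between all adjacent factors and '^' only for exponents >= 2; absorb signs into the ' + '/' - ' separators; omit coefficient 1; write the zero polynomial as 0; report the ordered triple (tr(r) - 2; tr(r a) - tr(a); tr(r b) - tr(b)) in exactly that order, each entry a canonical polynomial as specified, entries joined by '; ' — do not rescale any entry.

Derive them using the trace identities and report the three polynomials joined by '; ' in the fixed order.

so tr(b a^-1) = tr(b) tr(a) - tr(b a) = x*y - z
tr(b a^-2) = tr(b a^-1) tr(a) - tr(b) = x^2*y - x*z - y
reduce: tr(a^-2 b a^-1) = tr(b a^-2) tr(a) - tr(b a^-1) = x^3*y - x^2*z - 2*x*y + z
reduce: tr(a^-1 b a^-3) = tr(a^-2 b a^-1) tr(a) - tr(a^-2 b) = x^4*y - x^3*z - 3*x^2*y + 2*x*z + y
so tr(b^2) = tr(b) tr(b) - tr(1)  (reduce the b square) = y^2 - 2
so tr(b^2 a) = tr(b) tr(a b) - tr(a)  (reduce the b square) = y*z - x
tr(b^2 a^-1) = tr(b^2) tr(a) - tr(b^2 a)  (eliminate a^-1) = x*y^2 - y*z - x
so tr(b a^-2 b) = tr(b^2 a^-1) tr(a) - tr(b^2)  (eliminate a^-1) = x^2*y^2 - x*y*z - x^2 - y^2 + 2
tr(b a b a) = tr(b a) tr(b a) - tr(1)  (split on b) = z^2 - 2
tr(a^-1 b a b) = tr(b a b) tr(a) - tr(b a b a)  (eliminate a^-1) = x*y*z - x^2 - z^2 + 2
tr(b a^-2 b a) = tr(a^-1 b a b) tr(a) - tr(a^-1 b a b a)  (eliminate a^-1) = x^2*y*z - x^3 - x*z^2 - y*z + 3*x
tr(a^-2 b a^-1 b) = tr(b a^-2 b) tr(a) - tr(b a^-2 b a)  (eliminate a^-1) = x^3*y^2 - 2*x^2*y*z - x*y^2 + x*z^2 + y*z - x
tr(a^-1 b a^-1 b) = tr(b a^-1 b) tr(a) - tr(b a^-1 b a)  (eliminate a^-1) = x^2*y^2 - 2*x*y*z + z^2 - 2
tr(a^-1 b a^-3 b) = tr(a^-2 b a^-1 b) tr(a) - tr(a^-2 b a^-1 b a)  (eliminate a^-1) = x^4*y^2 - 2*x^3*y*z - 2*x^2*y^2 + x^2*z^2 + 3*x*y*z - x^2 - z^2 + 2
assemble the triple (tr(r) - 2; tr(r a) - x; tr(r b) - y)

x^4*y - x^3*z - 3*x^2*y + 2*x*z + y - 2; x^3*y - x^2*z - 2*x*y - x + z; x^4*y^2 - 2*x^3*y*z - 2*x^2*y^2 + x^2*z^2 + 3*x*y*z - x^2 - z^2 - y + 2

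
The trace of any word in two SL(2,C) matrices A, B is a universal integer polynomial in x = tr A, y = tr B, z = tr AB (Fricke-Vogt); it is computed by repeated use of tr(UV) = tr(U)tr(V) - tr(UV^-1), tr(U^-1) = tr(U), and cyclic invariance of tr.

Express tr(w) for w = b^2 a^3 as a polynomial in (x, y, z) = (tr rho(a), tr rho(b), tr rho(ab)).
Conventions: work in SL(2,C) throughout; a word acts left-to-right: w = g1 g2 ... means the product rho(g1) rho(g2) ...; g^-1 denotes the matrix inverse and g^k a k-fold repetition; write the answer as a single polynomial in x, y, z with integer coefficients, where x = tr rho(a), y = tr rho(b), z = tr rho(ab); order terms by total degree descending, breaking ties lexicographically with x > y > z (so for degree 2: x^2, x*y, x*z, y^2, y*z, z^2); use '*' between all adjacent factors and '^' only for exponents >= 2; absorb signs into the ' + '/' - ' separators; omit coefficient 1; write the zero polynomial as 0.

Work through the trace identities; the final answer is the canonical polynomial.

apply: trace(a^2 b) = trace(a)*trace(b a) - trace(b) = x*z - y
trace(a^2) = trace(a)*trace(a) - trace(1) = x^2 - 2
trace(a b^2 a) = trace(b)*trace(a^2 b) - trace(a^2) = x*y*z - x^2 - y^2 + 2
use: trace(a b^2) = trace(b)*trace(a b) - trace(a) = y*z - x
apply: trace(b^2 a^3) = trace(a)*trace(a b^2 a) - trace(a b^2) = x^2*y*z - x^3 - x*y^2 - y*z + 3*x

x^2*y*z - x^3 - x*y^2 - y*z + 3*x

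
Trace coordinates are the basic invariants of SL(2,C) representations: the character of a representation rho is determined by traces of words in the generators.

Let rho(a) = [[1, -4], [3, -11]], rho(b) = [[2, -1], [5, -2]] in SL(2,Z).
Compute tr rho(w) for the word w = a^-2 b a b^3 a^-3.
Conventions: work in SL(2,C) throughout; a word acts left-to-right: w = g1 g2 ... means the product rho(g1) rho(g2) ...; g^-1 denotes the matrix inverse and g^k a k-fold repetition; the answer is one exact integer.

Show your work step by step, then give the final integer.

950599

rho(a^-1) = [[-11, 4], [-3, 1]]
... * rho(a^-1) = [[-11, 4], [-3, 1]]  ->  [[109, -40], [30, -11]]
... * rho(b) = [[2, -1], [5, -2]]  ->  [[18, -29], [5, -8]]
... * rho(a) = [[1, -4], [3, -11]]  ->  [[-69, 247], [-19, 68]]
... * rho(b) = [[2, -1], [5, -2]]  ->  [[1097, -425], [302, -117]]
... * rho(b) = [[2, -1], [5, -2]]  ->  [[69, -247], [19, -68]]
... * rho(b) = [[2, -1], [5, -2]]  ->  [[-1097, 425], [-302, 117]]
... * rho(a^-1) = [[-11, 4], [-3, 1]]  ->  [[10792, -3963], [2971, -1091]]
... * rho(a^-1) = [[-11, 4], [-3, 1]]  ->  [[-106823, 39205], [-29408, 10793]]
... * rho(a^-1) = [[-11, 4], [-3, 1]]  ->  [[1057438, -388087], [291109, -106839]]
tr = 1057438 + -106839 = 950599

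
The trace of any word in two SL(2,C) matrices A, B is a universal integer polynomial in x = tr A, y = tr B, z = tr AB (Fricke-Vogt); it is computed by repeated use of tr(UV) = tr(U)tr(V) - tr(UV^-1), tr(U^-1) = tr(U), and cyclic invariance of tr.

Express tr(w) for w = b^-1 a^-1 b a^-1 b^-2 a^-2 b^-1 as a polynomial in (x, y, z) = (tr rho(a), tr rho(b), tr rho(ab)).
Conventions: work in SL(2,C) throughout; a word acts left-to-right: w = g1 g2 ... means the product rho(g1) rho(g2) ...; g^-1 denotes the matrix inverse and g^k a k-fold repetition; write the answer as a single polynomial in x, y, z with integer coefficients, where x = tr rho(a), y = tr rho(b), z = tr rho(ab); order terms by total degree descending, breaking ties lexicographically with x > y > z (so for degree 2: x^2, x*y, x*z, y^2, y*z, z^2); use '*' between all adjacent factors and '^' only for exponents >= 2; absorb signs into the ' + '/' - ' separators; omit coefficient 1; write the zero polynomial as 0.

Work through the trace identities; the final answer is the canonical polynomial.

x^2*y^3*z^2 - 2*x^3*y^2*z - 2*x*y^4*z - x*y^2*z^3 + x^4*y + 2*x^2*y^3 + 2*x^2*y*z^2 + y^5 + y^3*z^2 - x^3*z + 4*x*y^2*z - 5*x^2*y - 5*y^3 - 2*y*z^2 + 2*x*z + 5*y

tr(a^-1) = tr(a) = x
tr(a^-1 b) = tr(b) * tr(a) - tr(b a) = x*y - z
tr(a^-1 b^-1) = tr(a^-1) * tr(b) - tr(a^-1 b) = z
tr(b^-2 a^-1) = tr(a^-1 b^-1) * tr(b) - tr(a^-1) = y*z - x
tr(b^-2) = tr(b^-1) * tr(b) - tr(1) = y^2 - 2
tr(b^-1 a^-2 b^-1) = tr(b^-2 a^-1) * tr(a) - tr(b^-2) = x*y*z - x^2 - y^2 + 2
tr(b a b a) = tr(b a) * tr(b a) - tr(1)   [split at repeated b] = z^2 - 2
tr(a b a^-1 b) = tr(b a b) * tr(a) - tr(b a b a) = x*y*z - x^2 - z^2 + 2
tr(a^-1 b^-1 a b) = tr(a b a^-1) * tr(b) - tr(a b a^-1 b) = -x*y*z + x^2 + y^2 + z^2 - 2
tr(b^-1 a b^-1 a^-1) = tr(a^-1 b^-1 a) * tr(b) - tr(a^-1 b^-1 a b) = x*y*z - x^2 - z^2 + 2
tr(b^-1 a b^-1) = tr(a b^-1) * tr(b) - tr(a) = x*y^2 - y*z - x
tr(b^-1 a^-2 b^-1 a) = tr(b^-1 a b^-1 a^-1) * tr(a) - tr(b^-1 a b^-1) = x^2*y*z - x^3 - x*y^2 - x*z^2 + y*z + 3*x
tr(b^-1 a^-2 b^-1 a^-1) = tr(b^-1 a^-2 b^-1) * tr(a) - tr(b^-1 a^-2 b^-1 a) = x*z^2 - y*z - x
tr(a^-1 b^-1 a^-1) = tr(a^-1 b^-1) * tr(a) - tr(a^-1 b^-1 a) = x*z - y
tr(a^-2 b^-1 a^-1) = tr(a^-1 b^-1 a^-1) * tr(a) - tr(a^-1 b^-1) = x^2*z - x*y - z
tr(a^-1 b^-2 a^-2 b^-1) = tr(b^-1 a^-2 b^-1 a^-1) * tr(b) - tr(b^-1 a^-2 b^-1 a^-1 b) = x*y*z^2 - x^2*z - y^2*z + z
tr(a^-1 b^-2 a b) = tr(b^-1 a b a^-1) * tr(b) - tr(b^-1 a b a^-1 b) = -x*y^2*z + x^2*y + y^3 + y*z^2 - 3*y
tr(b^-1 a^-1 b^-2 a) = tr(a^-1 b^-2 a) * tr(b) - tr(a^-1 b^-2 a b) = x*y^2*z - x^2*y - y*z^2 + y
tr(b^-1 a b a) = tr(a b a) * tr(b) - tr(a b a b) = x*y*z - y^2 - z^2 + 2
tr(b^-1 a b a b^-1) = tr(b^-1 a b a) * tr(b) - tr(b^-1 a b a b) = x*y^2*z - y^3 - y*z^2 - x*z + 3*y
tr(a b^-1 a b a) = tr(a b a^2) * tr(b) - tr(a b a^2 b) = x^2*y*z - x*y^2 - x*z^2 + x
tr(a b a b a b) = tr(b a b a) * tr(b a) - tr(a b)   [split at repeated b] = z^3 - 3*z
tr(a b^-1 a b a b) = tr(a b a b a) * tr(b) - tr(a b a b a b) = x*y*z^2 - y^2*z - z^3 - x*y + 3*z
tr(b^-1 a b a b^-1 a) = tr(a b^-1 a b a) * tr(b) - tr(a b^-1 a b a b) = x^2*y^2*z - x*y^3 - 2*x*y*z^2 + y^2*z + z^3 + 2*x*y - 3*z
tr(b^-1 a b a b^-1 a^-1) = tr(b^-1 a b a b^-1) * tr(a) - tr(b^-1 a b a b^-1 a) = x*y*z^2 - x^2*z - y^2*z - z^3 + x*y + 3*z
tr(a^-1 b^-2 a b a b^-1) = tr(b^-1 a b a b^-1 a^-1) * tr(b) - tr(b^-1 a b a b^-1 a^-1 b) = x*y^2*z^2 - x^2*y*z - y^3*z - y*z^3 + x*y^2 + 3*y*z - x
tr(b^-2 a^-1 b^-2 a b a) = tr(a^-1 b^-2 a b a b^-1) * tr(b) - tr(a^-1 b^-2 a b a) = x*y^3*z^2 - x^2*y^2*z - y^4*z - y^2*z^3 + x*y^3 + 3*y^2*z - 2*x*y + z
tr(b^-2 a b a^-1 b^-2 a^-1) = tr(b^-2 a^-1 b^-2 a b) * tr(a) - tr(b^-2 a^-1 b^-2 a b a) = -x*y^3*z^2 + 2*x^2*y^2*z + y^4*z + y^2*z^3 - x^3*y - x*y^3 - x*y*z^2 - 3*y^2*z + 3*x*y - z
tr(b^-1 a b a^-1 b^-2) = tr(b^-1 a b a^-1 b^-1) * tr(b) - tr(b^-1 a b a^-1) = -x*y^3*z + x^2*y^2 + y^4 + y^2*z^2 + x*y*z - x^2 - 4*y^2 - z^2 + 2
tr(b^-2 a b a^-1 b^-2) = tr(b^-1 a b a^-1 b^-2) * tr(b) - tr(b^-1 a b a^-1 b^-1) = -x*y^4*z + x^2*y^3 + y^5 + y^3*z^2 + 2*x*y^2*z - 2*x^2*y - 5*y^3 - 2*y*z^2 + 5*y
tr(b a^-1 b^-2 a^-2 b^-2 a) = tr(b^-2 a b a^-1 b^-2 a^-1) * tr(a) - tr(b^-2 a b a^-1 b^-2) = -x^2*y^3*z^2 + 2*x^3*y^2*z + 2*x*y^4*z + x*y^2*z^3 - x^4*y - 2*x^2*y^3 - x^2*y*z^2 - y^5 - y^3*z^2 - 5*x*y^2*z + 5*x^2*y + 5*y^3 + 2*y*z^2 - x*z - 5*y
tr(b^-1 a^-1 b a^-1 b^-2 a^-2 b^-1) = tr(b a^-1 b^-2 a^-2 b^-2) * tr(a) - tr(b a^-1 b^-2 a^-2 b^-2 a) = x^2*y^3*z^2 - 2*x^3*y^2*z - 2*x*y^4*z - x*y^2*z^3 + x^4*y + 2*x^2*y^3 + 2*x^2*y*z^2 + y^5 + y^3*z^2 - x^3*z + 4*x*y^2*z - 5*x^2*y - 5*y^3 - 2*y*z^2 + 2*x*z + 5*y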